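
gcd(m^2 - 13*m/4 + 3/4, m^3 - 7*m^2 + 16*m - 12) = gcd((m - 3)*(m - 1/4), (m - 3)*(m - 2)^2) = m - 3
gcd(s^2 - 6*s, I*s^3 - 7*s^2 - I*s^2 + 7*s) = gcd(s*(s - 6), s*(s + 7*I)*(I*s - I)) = s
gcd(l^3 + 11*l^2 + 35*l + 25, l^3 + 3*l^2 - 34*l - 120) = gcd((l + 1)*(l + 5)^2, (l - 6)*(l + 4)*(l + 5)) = l + 5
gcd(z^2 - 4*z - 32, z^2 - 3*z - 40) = z - 8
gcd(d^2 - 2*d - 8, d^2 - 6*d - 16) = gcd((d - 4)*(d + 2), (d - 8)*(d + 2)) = d + 2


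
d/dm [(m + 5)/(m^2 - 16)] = (m^2 - 2*m*(m + 5) - 16)/(m^2 - 16)^2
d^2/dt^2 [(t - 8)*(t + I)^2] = 6*t - 16 + 4*I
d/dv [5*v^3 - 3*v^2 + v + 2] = 15*v^2 - 6*v + 1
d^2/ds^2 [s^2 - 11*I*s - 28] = 2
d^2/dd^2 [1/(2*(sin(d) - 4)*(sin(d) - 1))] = (-4*sin(d)^3 + 11*sin(d)^2 + 8*sin(d) - 42)/(2*(sin(d) - 4)^3*(sin(d) - 1)^2)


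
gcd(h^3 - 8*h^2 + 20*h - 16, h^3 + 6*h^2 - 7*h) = 1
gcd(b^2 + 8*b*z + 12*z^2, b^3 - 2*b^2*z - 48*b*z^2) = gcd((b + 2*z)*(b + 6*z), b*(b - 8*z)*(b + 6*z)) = b + 6*z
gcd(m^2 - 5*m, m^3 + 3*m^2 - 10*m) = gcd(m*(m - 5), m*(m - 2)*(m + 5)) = m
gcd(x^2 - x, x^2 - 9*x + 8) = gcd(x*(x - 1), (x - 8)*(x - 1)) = x - 1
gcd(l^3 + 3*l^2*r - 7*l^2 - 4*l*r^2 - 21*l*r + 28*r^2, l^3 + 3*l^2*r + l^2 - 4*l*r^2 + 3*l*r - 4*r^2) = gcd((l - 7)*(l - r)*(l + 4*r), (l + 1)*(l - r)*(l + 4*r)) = -l^2 - 3*l*r + 4*r^2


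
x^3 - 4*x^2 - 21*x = x*(x - 7)*(x + 3)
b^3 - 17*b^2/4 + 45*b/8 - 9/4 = (b - 2)*(b - 3/2)*(b - 3/4)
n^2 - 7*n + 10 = (n - 5)*(n - 2)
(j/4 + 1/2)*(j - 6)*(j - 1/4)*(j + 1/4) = j^4/4 - j^3 - 193*j^2/64 + j/16 + 3/16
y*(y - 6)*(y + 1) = y^3 - 5*y^2 - 6*y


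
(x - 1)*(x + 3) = x^2 + 2*x - 3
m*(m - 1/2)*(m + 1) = m^3 + m^2/2 - m/2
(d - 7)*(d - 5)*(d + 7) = d^3 - 5*d^2 - 49*d + 245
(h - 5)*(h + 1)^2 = h^3 - 3*h^2 - 9*h - 5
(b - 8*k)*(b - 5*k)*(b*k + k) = b^3*k - 13*b^2*k^2 + b^2*k + 40*b*k^3 - 13*b*k^2 + 40*k^3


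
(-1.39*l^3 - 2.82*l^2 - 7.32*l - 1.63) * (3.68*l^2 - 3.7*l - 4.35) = -5.1152*l^5 - 5.2346*l^4 - 10.4571*l^3 + 33.3526*l^2 + 37.873*l + 7.0905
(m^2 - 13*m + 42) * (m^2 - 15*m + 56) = m^4 - 28*m^3 + 293*m^2 - 1358*m + 2352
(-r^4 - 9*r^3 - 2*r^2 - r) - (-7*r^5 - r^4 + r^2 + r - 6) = 7*r^5 - 9*r^3 - 3*r^2 - 2*r + 6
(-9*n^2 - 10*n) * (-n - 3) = 9*n^3 + 37*n^2 + 30*n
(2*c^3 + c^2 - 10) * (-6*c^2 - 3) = -12*c^5 - 6*c^4 - 6*c^3 + 57*c^2 + 30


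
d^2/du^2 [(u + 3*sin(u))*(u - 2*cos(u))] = -3*u*sin(u) + 2*u*cos(u) + 4*sin(u) + 12*sin(2*u) + 6*cos(u) + 2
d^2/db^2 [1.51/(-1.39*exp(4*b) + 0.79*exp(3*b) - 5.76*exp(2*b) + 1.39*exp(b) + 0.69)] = (1.51*(5.56*exp(3*b) - 2.37*exp(2*b) + 11.52*exp(b) - 1.39)*(11.12*exp(3*b) - 4.74*exp(2*b) + 23.04*exp(b) - 2.78)*exp(b) + (33.5824*exp(3*b) - 10.7361*exp(2*b) + 34.7904*exp(b) - 2.0989)*(-1.39*exp(4*b) + 0.79*exp(3*b) - 5.76*exp(2*b) + 1.39*exp(b) + 0.69))*exp(b)/(-1.39*exp(4*b) + 0.79*exp(3*b) - 5.76*exp(2*b) + 1.39*exp(b) + 0.69)^3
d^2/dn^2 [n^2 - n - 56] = 2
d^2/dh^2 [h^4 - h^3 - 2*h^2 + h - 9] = 12*h^2 - 6*h - 4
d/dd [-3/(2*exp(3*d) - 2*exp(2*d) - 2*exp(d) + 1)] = (18*exp(2*d) - 12*exp(d) - 6)*exp(d)/(2*exp(3*d) - 2*exp(2*d) - 2*exp(d) + 1)^2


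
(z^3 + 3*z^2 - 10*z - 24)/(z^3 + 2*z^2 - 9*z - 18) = (z + 4)/(z + 3)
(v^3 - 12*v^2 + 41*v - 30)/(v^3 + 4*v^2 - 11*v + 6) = (v^2 - 11*v + 30)/(v^2 + 5*v - 6)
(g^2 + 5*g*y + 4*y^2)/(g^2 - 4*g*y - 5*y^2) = (-g - 4*y)/(-g + 5*y)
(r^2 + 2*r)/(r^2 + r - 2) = r/(r - 1)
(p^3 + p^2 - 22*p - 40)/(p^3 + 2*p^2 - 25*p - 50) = (p + 4)/(p + 5)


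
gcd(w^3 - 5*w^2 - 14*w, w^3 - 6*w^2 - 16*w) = w^2 + 2*w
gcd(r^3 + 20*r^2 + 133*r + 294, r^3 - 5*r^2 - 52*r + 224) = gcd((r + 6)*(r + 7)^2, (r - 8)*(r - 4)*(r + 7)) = r + 7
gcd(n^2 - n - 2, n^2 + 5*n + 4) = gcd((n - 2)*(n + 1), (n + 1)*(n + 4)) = n + 1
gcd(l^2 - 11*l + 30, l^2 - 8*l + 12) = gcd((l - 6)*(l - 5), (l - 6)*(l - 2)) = l - 6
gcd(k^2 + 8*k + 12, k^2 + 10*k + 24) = k + 6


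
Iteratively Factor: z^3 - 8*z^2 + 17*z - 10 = (z - 5)*(z^2 - 3*z + 2) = (z - 5)*(z - 2)*(z - 1)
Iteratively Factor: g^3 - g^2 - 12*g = (g)*(g^2 - g - 12) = g*(g + 3)*(g - 4)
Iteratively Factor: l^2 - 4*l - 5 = (l - 5)*(l + 1)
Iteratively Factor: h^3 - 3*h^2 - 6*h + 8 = (h - 4)*(h^2 + h - 2) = (h - 4)*(h + 2)*(h - 1)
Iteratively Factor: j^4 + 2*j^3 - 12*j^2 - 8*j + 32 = (j - 2)*(j^3 + 4*j^2 - 4*j - 16) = (j - 2)*(j + 2)*(j^2 + 2*j - 8) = (j - 2)^2*(j + 2)*(j + 4)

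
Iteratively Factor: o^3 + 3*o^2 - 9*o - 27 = (o + 3)*(o^2 - 9) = (o - 3)*(o + 3)*(o + 3)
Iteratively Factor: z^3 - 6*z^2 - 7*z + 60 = (z - 4)*(z^2 - 2*z - 15) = (z - 5)*(z - 4)*(z + 3)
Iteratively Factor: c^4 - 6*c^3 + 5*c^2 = (c)*(c^3 - 6*c^2 + 5*c) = c^2*(c^2 - 6*c + 5) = c^2*(c - 1)*(c - 5)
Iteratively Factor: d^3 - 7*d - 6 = (d + 2)*(d^2 - 2*d - 3) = (d - 3)*(d + 2)*(d + 1)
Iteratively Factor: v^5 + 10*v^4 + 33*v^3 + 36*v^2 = (v)*(v^4 + 10*v^3 + 33*v^2 + 36*v) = v*(v + 4)*(v^3 + 6*v^2 + 9*v) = v*(v + 3)*(v + 4)*(v^2 + 3*v) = v*(v + 3)^2*(v + 4)*(v)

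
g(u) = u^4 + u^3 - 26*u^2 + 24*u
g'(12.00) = 6744.00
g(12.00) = 19008.00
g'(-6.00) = -420.00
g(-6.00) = 0.00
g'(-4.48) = -42.49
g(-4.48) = -316.44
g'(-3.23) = 88.47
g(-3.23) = -273.63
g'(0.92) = -18.19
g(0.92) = 1.57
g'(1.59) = -35.02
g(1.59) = -17.16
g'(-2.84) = 104.25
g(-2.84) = -235.72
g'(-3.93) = 31.90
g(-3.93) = -318.04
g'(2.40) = -28.22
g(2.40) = -45.16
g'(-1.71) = 101.69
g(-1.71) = -113.52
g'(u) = 4*u^3 + 3*u^2 - 52*u + 24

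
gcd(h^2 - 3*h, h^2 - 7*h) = h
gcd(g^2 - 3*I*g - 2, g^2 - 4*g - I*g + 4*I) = g - I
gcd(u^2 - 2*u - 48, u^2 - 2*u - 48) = u^2 - 2*u - 48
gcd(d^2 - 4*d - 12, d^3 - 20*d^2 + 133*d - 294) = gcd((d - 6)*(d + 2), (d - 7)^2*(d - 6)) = d - 6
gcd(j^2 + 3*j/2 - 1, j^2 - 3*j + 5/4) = j - 1/2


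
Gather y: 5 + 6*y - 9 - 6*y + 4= 0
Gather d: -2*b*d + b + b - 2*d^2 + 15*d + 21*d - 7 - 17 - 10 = 2*b - 2*d^2 + d*(36 - 2*b) - 34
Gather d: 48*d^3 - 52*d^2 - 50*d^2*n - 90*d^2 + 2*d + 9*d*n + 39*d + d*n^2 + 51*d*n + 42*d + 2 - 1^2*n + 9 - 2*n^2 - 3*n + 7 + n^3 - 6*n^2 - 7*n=48*d^3 + d^2*(-50*n - 142) + d*(n^2 + 60*n + 83) + n^3 - 8*n^2 - 11*n + 18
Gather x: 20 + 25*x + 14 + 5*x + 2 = 30*x + 36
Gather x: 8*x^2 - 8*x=8*x^2 - 8*x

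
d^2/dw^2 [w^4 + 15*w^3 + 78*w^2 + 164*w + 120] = 12*w^2 + 90*w + 156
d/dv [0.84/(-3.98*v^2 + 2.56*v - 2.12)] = (6.6864*v - 2.1504)/(3.98*v^2 - 2.56*v + 2.12)^2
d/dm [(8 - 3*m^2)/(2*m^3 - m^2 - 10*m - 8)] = 2*(3*m^4 - 9*m^2 + 32*m + 40)/(4*m^6 - 4*m^5 - 39*m^4 - 12*m^3 + 116*m^2 + 160*m + 64)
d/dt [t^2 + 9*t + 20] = 2*t + 9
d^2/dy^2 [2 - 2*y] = 0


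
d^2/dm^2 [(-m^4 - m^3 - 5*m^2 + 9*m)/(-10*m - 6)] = (75*m^4 + 145*m^3 + 99*m^2 + 27*m + 180)/(125*m^3 + 225*m^2 + 135*m + 27)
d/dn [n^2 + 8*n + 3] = 2*n + 8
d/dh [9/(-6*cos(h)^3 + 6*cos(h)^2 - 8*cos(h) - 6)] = 9*(-9*cos(h)^2 + 6*cos(h) - 4)*sin(h)/(2*(3*cos(h)^3 - 3*cos(h)^2 + 4*cos(h) + 3)^2)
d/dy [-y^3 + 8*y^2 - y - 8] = -3*y^2 + 16*y - 1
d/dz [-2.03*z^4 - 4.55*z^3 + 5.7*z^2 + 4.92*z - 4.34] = -8.12*z^3 - 13.65*z^2 + 11.4*z + 4.92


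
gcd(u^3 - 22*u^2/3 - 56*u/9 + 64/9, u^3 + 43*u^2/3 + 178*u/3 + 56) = u + 4/3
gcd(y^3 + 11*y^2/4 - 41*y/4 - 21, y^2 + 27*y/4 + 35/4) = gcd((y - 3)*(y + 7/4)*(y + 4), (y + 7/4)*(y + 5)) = y + 7/4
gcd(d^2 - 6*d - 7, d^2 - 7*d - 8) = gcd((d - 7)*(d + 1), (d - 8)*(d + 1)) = d + 1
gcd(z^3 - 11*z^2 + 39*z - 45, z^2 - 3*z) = z - 3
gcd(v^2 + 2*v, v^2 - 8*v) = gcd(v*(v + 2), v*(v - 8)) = v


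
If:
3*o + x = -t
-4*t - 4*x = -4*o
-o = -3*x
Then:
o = 0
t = 0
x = 0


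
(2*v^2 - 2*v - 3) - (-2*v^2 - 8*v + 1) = 4*v^2 + 6*v - 4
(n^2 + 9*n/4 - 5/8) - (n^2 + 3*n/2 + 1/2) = 3*n/4 - 9/8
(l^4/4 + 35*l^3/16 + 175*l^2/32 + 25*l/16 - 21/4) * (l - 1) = l^5/4 + 31*l^4/16 + 105*l^3/32 - 125*l^2/32 - 109*l/16 + 21/4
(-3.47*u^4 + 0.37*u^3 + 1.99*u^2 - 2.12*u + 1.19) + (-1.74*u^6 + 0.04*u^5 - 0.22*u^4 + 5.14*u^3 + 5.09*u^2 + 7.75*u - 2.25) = -1.74*u^6 + 0.04*u^5 - 3.69*u^4 + 5.51*u^3 + 7.08*u^2 + 5.63*u - 1.06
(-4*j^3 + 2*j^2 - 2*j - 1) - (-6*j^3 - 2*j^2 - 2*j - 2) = 2*j^3 + 4*j^2 + 1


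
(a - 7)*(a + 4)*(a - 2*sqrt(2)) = a^3 - 3*a^2 - 2*sqrt(2)*a^2 - 28*a + 6*sqrt(2)*a + 56*sqrt(2)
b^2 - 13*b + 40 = (b - 8)*(b - 5)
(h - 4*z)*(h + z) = h^2 - 3*h*z - 4*z^2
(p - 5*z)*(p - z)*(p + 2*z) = p^3 - 4*p^2*z - 7*p*z^2 + 10*z^3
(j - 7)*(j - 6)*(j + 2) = j^3 - 11*j^2 + 16*j + 84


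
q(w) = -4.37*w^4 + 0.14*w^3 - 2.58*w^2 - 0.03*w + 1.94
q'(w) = -17.48*w^3 + 0.42*w^2 - 5.16*w - 0.03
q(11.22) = -69380.72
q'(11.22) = -24694.99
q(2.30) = -132.36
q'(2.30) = -222.36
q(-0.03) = 1.94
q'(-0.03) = 0.13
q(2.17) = -105.74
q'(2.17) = -187.87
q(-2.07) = -90.53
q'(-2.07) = 167.49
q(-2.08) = -92.22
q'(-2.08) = 169.82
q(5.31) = -3524.24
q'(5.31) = -2632.72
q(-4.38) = -1667.53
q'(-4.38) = 1499.43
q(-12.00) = -91227.46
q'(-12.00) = 30327.81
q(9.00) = -28776.82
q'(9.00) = -12755.37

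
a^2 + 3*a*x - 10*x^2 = (a - 2*x)*(a + 5*x)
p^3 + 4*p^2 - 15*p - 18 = (p - 3)*(p + 1)*(p + 6)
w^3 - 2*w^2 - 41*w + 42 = (w - 7)*(w - 1)*(w + 6)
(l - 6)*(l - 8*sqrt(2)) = l^2 - 8*sqrt(2)*l - 6*l + 48*sqrt(2)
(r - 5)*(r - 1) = r^2 - 6*r + 5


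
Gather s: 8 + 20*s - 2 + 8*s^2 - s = 8*s^2 + 19*s + 6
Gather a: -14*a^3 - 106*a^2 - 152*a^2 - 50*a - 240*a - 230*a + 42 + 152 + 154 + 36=-14*a^3 - 258*a^2 - 520*a + 384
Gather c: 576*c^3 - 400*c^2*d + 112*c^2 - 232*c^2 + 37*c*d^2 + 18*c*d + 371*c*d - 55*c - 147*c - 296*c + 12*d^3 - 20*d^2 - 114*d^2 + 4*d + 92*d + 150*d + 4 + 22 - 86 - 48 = 576*c^3 + c^2*(-400*d - 120) + c*(37*d^2 + 389*d - 498) + 12*d^3 - 134*d^2 + 246*d - 108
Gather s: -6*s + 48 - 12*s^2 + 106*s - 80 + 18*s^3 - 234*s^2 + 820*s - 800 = 18*s^3 - 246*s^2 + 920*s - 832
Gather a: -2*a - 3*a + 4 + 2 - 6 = -5*a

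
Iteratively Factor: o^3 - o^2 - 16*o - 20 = (o - 5)*(o^2 + 4*o + 4) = (o - 5)*(o + 2)*(o + 2)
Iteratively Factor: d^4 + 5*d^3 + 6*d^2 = (d + 2)*(d^3 + 3*d^2) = d*(d + 2)*(d^2 + 3*d) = d*(d + 2)*(d + 3)*(d)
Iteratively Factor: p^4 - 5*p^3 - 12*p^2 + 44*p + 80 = (p + 2)*(p^3 - 7*p^2 + 2*p + 40) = (p - 4)*(p + 2)*(p^2 - 3*p - 10) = (p - 5)*(p - 4)*(p + 2)*(p + 2)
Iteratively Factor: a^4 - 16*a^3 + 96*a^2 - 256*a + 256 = (a - 4)*(a^3 - 12*a^2 + 48*a - 64) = (a - 4)^2*(a^2 - 8*a + 16) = (a - 4)^3*(a - 4)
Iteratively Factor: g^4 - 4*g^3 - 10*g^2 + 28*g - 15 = (g - 1)*(g^3 - 3*g^2 - 13*g + 15) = (g - 5)*(g - 1)*(g^2 + 2*g - 3) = (g - 5)*(g - 1)*(g + 3)*(g - 1)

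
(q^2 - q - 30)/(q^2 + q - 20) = (q - 6)/(q - 4)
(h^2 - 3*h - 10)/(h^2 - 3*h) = (h^2 - 3*h - 10)/(h*(h - 3))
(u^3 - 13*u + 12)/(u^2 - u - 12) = (-u^3 + 13*u - 12)/(-u^2 + u + 12)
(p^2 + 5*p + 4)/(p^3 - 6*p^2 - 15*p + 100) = (p + 1)/(p^2 - 10*p + 25)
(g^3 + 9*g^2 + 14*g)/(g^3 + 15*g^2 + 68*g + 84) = g/(g + 6)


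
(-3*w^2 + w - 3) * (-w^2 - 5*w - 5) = 3*w^4 + 14*w^3 + 13*w^2 + 10*w + 15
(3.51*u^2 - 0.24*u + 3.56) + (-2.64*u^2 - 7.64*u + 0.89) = 0.87*u^2 - 7.88*u + 4.45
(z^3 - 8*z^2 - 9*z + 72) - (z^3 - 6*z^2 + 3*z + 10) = -2*z^2 - 12*z + 62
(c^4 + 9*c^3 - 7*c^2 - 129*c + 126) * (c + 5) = c^5 + 14*c^4 + 38*c^3 - 164*c^2 - 519*c + 630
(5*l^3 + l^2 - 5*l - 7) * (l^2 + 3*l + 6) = 5*l^5 + 16*l^4 + 28*l^3 - 16*l^2 - 51*l - 42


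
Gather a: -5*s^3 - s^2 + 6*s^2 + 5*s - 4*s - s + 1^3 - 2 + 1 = -5*s^3 + 5*s^2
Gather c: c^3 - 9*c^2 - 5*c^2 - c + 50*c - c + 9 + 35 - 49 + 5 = c^3 - 14*c^2 + 48*c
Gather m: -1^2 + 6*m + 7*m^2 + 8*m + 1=7*m^2 + 14*m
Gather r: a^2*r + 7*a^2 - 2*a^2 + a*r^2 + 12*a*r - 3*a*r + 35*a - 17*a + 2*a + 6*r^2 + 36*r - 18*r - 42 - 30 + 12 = 5*a^2 + 20*a + r^2*(a + 6) + r*(a^2 + 9*a + 18) - 60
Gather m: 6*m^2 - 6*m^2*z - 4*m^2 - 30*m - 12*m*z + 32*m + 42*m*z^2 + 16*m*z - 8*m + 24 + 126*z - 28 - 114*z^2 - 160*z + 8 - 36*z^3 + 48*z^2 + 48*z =m^2*(2 - 6*z) + m*(42*z^2 + 4*z - 6) - 36*z^3 - 66*z^2 + 14*z + 4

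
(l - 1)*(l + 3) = l^2 + 2*l - 3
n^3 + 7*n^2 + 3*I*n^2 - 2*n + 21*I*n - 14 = (n + 7)*(n + I)*(n + 2*I)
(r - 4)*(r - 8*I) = r^2 - 4*r - 8*I*r + 32*I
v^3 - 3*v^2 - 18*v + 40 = (v - 5)*(v - 2)*(v + 4)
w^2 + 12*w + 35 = (w + 5)*(w + 7)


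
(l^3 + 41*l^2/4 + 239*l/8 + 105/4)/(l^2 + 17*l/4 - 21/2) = (8*l^2 + 34*l + 35)/(2*(4*l - 7))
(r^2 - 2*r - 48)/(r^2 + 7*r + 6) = (r - 8)/(r + 1)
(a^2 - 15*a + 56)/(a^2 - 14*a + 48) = (a - 7)/(a - 6)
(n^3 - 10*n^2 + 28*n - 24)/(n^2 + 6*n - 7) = (n^3 - 10*n^2 + 28*n - 24)/(n^2 + 6*n - 7)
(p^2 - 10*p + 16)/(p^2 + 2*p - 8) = (p - 8)/(p + 4)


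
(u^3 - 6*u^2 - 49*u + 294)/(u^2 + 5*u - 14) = (u^2 - 13*u + 42)/(u - 2)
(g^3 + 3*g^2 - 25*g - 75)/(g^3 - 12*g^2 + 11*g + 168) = (g^2 - 25)/(g^2 - 15*g + 56)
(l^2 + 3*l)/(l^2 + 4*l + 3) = l/(l + 1)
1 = 1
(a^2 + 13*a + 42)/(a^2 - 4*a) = (a^2 + 13*a + 42)/(a*(a - 4))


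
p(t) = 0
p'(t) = 0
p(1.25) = 0.00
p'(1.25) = 0.00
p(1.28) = 0.00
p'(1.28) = 0.00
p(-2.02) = 0.00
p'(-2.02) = 0.00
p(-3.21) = 0.00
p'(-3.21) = 0.00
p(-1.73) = 0.00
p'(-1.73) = 0.00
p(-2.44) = 0.00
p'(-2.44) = 0.00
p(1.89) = 0.00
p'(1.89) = 0.00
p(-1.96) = 0.00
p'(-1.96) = 0.00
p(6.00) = 0.00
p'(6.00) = 0.00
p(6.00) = 0.00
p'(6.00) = 0.00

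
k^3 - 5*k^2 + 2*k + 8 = (k - 4)*(k - 2)*(k + 1)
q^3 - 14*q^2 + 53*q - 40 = (q - 8)*(q - 5)*(q - 1)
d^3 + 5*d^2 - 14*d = d*(d - 2)*(d + 7)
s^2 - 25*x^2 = (s - 5*x)*(s + 5*x)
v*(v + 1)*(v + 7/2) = v^3 + 9*v^2/2 + 7*v/2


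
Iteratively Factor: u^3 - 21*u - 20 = (u + 1)*(u^2 - u - 20) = (u - 5)*(u + 1)*(u + 4)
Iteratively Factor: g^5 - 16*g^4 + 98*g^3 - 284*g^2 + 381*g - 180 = (g - 5)*(g^4 - 11*g^3 + 43*g^2 - 69*g + 36) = (g - 5)*(g - 3)*(g^3 - 8*g^2 + 19*g - 12) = (g - 5)*(g - 3)*(g - 1)*(g^2 - 7*g + 12) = (g - 5)*(g - 4)*(g - 3)*(g - 1)*(g - 3)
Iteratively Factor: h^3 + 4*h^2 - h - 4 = (h + 4)*(h^2 - 1) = (h + 1)*(h + 4)*(h - 1)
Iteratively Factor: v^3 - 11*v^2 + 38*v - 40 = (v - 4)*(v^2 - 7*v + 10) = (v - 5)*(v - 4)*(v - 2)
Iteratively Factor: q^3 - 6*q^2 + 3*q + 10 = (q - 2)*(q^2 - 4*q - 5) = (q - 5)*(q - 2)*(q + 1)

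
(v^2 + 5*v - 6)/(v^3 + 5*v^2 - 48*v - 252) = (v - 1)/(v^2 - v - 42)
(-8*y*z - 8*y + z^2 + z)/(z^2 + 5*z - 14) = (-8*y*z - 8*y + z^2 + z)/(z^2 + 5*z - 14)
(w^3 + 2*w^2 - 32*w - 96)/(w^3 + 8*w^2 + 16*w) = (w - 6)/w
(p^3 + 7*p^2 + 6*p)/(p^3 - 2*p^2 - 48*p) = (p + 1)/(p - 8)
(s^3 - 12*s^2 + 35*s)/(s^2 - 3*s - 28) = s*(s - 5)/(s + 4)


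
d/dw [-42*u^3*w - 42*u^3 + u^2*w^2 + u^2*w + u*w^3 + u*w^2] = u*(-42*u^2 + 2*u*w + u + 3*w^2 + 2*w)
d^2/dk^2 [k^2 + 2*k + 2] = 2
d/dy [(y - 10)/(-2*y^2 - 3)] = (-2*y^2 + 4*y*(y - 10) - 3)/(2*y^2 + 3)^2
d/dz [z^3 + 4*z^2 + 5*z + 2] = 3*z^2 + 8*z + 5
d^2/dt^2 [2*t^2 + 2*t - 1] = 4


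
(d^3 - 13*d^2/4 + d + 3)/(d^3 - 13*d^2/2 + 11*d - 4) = (4*d^2 - 5*d - 6)/(2*(2*d^2 - 9*d + 4))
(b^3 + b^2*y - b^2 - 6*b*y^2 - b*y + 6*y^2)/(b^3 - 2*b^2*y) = (b^2 + 3*b*y - b - 3*y)/b^2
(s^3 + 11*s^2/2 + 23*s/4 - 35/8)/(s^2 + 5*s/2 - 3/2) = (s^2 + 6*s + 35/4)/(s + 3)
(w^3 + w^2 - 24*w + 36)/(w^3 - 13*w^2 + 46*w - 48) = (w + 6)/(w - 8)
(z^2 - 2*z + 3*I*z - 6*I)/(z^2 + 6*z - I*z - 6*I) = (z^2 + z*(-2 + 3*I) - 6*I)/(z^2 + z*(6 - I) - 6*I)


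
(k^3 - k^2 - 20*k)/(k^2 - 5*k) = k + 4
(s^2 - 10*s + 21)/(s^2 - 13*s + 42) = (s - 3)/(s - 6)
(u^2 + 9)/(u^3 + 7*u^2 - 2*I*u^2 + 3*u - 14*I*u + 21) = (u + 3*I)/(u^2 + u*(7 + I) + 7*I)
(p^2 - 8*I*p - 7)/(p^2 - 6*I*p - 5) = (p - 7*I)/(p - 5*I)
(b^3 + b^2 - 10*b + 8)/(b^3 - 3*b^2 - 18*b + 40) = (b - 1)/(b - 5)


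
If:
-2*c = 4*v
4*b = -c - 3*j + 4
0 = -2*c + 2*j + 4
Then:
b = 2*v + 5/2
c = -2*v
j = -2*v - 2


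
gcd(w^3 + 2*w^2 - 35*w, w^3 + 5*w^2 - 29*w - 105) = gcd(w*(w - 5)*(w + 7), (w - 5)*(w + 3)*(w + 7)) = w^2 + 2*w - 35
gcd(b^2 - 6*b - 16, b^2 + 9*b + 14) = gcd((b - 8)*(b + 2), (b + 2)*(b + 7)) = b + 2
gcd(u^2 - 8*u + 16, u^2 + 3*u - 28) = u - 4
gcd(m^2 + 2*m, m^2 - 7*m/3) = m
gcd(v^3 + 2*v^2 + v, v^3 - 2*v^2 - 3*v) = v^2 + v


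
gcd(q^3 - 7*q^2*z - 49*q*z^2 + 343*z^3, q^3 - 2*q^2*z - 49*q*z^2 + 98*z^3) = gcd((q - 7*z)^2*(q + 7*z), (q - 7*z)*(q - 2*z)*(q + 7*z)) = -q^2 + 49*z^2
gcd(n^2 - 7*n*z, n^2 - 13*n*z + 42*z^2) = -n + 7*z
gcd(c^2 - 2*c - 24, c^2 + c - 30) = 1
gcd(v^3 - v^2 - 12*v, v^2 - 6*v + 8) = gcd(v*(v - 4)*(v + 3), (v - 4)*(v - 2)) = v - 4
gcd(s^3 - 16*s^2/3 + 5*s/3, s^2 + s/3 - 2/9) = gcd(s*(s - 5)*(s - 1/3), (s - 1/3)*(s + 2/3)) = s - 1/3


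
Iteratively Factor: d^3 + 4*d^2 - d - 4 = (d - 1)*(d^2 + 5*d + 4) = (d - 1)*(d + 1)*(d + 4)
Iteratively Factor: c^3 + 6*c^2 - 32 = (c + 4)*(c^2 + 2*c - 8) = (c + 4)^2*(c - 2)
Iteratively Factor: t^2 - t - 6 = (t + 2)*(t - 3)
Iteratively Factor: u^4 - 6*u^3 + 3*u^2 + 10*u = (u)*(u^3 - 6*u^2 + 3*u + 10) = u*(u - 5)*(u^2 - u - 2) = u*(u - 5)*(u + 1)*(u - 2)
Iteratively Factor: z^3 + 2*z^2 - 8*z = (z + 4)*(z^2 - 2*z) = z*(z + 4)*(z - 2)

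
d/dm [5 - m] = -1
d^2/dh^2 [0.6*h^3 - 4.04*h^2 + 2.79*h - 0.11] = 3.6*h - 8.08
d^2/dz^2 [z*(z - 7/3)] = 2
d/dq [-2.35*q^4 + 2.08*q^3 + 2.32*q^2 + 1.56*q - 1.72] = -9.4*q^3 + 6.24*q^2 + 4.64*q + 1.56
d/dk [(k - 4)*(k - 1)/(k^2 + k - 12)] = 2*(3*k^2 - 16*k + 28)/(k^4 + 2*k^3 - 23*k^2 - 24*k + 144)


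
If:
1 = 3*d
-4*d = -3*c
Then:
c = 4/9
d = 1/3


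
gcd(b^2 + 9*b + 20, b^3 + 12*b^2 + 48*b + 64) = b + 4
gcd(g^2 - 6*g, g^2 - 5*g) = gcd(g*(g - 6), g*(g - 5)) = g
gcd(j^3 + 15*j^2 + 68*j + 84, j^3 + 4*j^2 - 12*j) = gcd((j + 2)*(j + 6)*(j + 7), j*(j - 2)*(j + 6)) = j + 6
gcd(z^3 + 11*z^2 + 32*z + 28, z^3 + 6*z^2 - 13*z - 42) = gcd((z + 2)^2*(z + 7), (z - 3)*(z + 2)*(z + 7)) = z^2 + 9*z + 14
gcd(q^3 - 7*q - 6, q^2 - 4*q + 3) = q - 3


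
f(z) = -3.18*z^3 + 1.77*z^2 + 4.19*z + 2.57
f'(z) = -9.54*z^2 + 3.54*z + 4.19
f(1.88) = -4.43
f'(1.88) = -22.87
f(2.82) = -42.85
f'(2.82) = -61.69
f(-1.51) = 11.23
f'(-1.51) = -22.91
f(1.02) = 5.31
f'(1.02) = -2.12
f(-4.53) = 315.52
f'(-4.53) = -207.62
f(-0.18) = 1.89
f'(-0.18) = 3.24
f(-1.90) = 22.81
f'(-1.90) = -36.98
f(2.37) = -19.89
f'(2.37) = -41.01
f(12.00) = -5187.31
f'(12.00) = -1327.09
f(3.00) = -54.79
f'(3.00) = -71.05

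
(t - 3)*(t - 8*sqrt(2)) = t^2 - 8*sqrt(2)*t - 3*t + 24*sqrt(2)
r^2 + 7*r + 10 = (r + 2)*(r + 5)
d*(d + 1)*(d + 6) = d^3 + 7*d^2 + 6*d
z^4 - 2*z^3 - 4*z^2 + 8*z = z*(z - 2)^2*(z + 2)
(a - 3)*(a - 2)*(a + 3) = a^3 - 2*a^2 - 9*a + 18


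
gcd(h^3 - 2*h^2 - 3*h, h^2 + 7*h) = h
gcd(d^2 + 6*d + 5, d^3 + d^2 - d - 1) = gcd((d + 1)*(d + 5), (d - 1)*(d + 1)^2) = d + 1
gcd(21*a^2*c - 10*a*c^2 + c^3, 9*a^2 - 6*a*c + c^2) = 3*a - c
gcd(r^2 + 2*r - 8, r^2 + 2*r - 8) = r^2 + 2*r - 8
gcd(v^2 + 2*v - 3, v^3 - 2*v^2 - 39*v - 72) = v + 3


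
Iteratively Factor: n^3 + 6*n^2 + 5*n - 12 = (n + 4)*(n^2 + 2*n - 3) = (n + 3)*(n + 4)*(n - 1)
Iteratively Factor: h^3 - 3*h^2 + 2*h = (h - 2)*(h^2 - h) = (h - 2)*(h - 1)*(h)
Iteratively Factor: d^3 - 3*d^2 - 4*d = (d + 1)*(d^2 - 4*d) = d*(d + 1)*(d - 4)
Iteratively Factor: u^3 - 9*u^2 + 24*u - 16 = (u - 1)*(u^2 - 8*u + 16) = (u - 4)*(u - 1)*(u - 4)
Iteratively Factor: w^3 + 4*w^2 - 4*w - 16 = (w - 2)*(w^2 + 6*w + 8) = (w - 2)*(w + 2)*(w + 4)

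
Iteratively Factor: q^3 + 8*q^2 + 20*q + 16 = (q + 2)*(q^2 + 6*q + 8) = (q + 2)^2*(q + 4)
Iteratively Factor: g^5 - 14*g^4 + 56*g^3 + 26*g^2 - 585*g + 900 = (g - 3)*(g^4 - 11*g^3 + 23*g^2 + 95*g - 300) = (g - 5)*(g - 3)*(g^3 - 6*g^2 - 7*g + 60) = (g - 5)*(g - 4)*(g - 3)*(g^2 - 2*g - 15) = (g - 5)*(g - 4)*(g - 3)*(g + 3)*(g - 5)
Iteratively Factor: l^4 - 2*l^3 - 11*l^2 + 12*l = (l)*(l^3 - 2*l^2 - 11*l + 12) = l*(l + 3)*(l^2 - 5*l + 4) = l*(l - 4)*(l + 3)*(l - 1)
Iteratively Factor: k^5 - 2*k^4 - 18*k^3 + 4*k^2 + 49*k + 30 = (k + 1)*(k^4 - 3*k^3 - 15*k^2 + 19*k + 30) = (k - 5)*(k + 1)*(k^3 + 2*k^2 - 5*k - 6) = (k - 5)*(k - 2)*(k + 1)*(k^2 + 4*k + 3) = (k - 5)*(k - 2)*(k + 1)^2*(k + 3)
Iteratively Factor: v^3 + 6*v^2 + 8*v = (v + 2)*(v^2 + 4*v) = (v + 2)*(v + 4)*(v)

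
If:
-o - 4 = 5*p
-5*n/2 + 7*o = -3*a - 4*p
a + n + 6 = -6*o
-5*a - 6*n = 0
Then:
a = 423/221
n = -705/442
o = -931/884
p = -521/884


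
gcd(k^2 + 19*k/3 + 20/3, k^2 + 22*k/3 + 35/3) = k + 5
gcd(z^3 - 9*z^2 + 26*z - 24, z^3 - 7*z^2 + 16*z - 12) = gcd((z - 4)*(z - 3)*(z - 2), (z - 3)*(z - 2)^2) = z^2 - 5*z + 6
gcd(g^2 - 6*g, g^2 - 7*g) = g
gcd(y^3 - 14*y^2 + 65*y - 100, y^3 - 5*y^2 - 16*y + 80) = y^2 - 9*y + 20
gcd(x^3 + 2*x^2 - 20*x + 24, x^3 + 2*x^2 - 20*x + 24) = x^3 + 2*x^2 - 20*x + 24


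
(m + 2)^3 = m^3 + 6*m^2 + 12*m + 8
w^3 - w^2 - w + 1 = (w - 1)^2*(w + 1)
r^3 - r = r*(r - 1)*(r + 1)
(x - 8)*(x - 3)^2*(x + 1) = x^4 - 13*x^3 + 43*x^2 - 15*x - 72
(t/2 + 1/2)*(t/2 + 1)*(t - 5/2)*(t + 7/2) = t^4/4 + t^3 - 15*t^2/16 - 97*t/16 - 35/8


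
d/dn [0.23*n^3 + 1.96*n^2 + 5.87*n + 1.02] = 0.69*n^2 + 3.92*n + 5.87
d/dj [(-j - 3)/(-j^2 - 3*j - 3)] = (j^2 + 3*j - (j + 3)*(2*j + 3) + 3)/(j^2 + 3*j + 3)^2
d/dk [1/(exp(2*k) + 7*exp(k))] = (-2*exp(k) - 7)*exp(-k)/(exp(k) + 7)^2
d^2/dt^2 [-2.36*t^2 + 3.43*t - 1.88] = -4.72000000000000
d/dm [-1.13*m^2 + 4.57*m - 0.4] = 4.57 - 2.26*m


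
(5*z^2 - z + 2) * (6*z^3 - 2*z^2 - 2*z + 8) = 30*z^5 - 16*z^4 + 4*z^3 + 38*z^2 - 12*z + 16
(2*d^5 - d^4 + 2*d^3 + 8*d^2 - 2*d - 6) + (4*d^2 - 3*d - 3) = 2*d^5 - d^4 + 2*d^3 + 12*d^2 - 5*d - 9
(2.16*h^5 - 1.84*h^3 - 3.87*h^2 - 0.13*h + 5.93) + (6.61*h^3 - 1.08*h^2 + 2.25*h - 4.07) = 2.16*h^5 + 4.77*h^3 - 4.95*h^2 + 2.12*h + 1.86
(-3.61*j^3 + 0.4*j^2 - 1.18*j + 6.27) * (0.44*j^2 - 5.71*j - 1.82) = -1.5884*j^5 + 20.7891*j^4 + 3.767*j^3 + 8.7686*j^2 - 33.6541*j - 11.4114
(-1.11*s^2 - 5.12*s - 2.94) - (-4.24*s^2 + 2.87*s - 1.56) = 3.13*s^2 - 7.99*s - 1.38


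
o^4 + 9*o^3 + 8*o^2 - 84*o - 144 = (o - 3)*(o + 2)*(o + 4)*(o + 6)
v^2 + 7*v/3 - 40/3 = (v - 8/3)*(v + 5)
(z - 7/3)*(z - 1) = z^2 - 10*z/3 + 7/3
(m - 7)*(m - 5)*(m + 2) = m^3 - 10*m^2 + 11*m + 70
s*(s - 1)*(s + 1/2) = s^3 - s^2/2 - s/2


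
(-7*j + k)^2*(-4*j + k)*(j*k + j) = -196*j^4*k - 196*j^4 + 105*j^3*k^2 + 105*j^3*k - 18*j^2*k^3 - 18*j^2*k^2 + j*k^4 + j*k^3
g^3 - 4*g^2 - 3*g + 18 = (g - 3)^2*(g + 2)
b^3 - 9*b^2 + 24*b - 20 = (b - 5)*(b - 2)^2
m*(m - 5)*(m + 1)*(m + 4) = m^4 - 21*m^2 - 20*m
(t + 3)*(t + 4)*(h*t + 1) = h*t^3 + 7*h*t^2 + 12*h*t + t^2 + 7*t + 12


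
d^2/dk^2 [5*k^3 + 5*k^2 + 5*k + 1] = 30*k + 10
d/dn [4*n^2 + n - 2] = 8*n + 1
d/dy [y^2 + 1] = 2*y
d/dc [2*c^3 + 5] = 6*c^2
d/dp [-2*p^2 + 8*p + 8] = 8 - 4*p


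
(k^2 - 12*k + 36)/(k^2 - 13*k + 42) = (k - 6)/(k - 7)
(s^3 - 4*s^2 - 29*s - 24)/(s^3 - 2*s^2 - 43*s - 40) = (s + 3)/(s + 5)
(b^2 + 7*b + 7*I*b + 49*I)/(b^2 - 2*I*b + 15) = (b^2 + 7*b*(1 + I) + 49*I)/(b^2 - 2*I*b + 15)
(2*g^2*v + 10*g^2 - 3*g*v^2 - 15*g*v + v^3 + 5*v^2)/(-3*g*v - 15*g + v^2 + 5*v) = (2*g^2 - 3*g*v + v^2)/(-3*g + v)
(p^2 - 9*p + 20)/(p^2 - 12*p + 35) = (p - 4)/(p - 7)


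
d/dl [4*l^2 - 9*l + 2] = 8*l - 9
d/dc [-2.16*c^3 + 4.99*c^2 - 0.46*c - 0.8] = -6.48*c^2 + 9.98*c - 0.46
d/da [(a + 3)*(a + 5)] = 2*a + 8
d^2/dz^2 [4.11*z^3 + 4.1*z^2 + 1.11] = 24.66*z + 8.2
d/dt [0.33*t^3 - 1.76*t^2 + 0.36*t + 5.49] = 0.99*t^2 - 3.52*t + 0.36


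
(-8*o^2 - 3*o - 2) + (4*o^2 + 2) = -4*o^2 - 3*o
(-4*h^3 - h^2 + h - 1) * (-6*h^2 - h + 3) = 24*h^5 + 10*h^4 - 17*h^3 + 2*h^2 + 4*h - 3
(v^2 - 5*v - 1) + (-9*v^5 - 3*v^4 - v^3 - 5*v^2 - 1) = -9*v^5 - 3*v^4 - v^3 - 4*v^2 - 5*v - 2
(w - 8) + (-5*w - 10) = -4*w - 18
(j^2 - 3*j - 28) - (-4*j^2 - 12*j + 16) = 5*j^2 + 9*j - 44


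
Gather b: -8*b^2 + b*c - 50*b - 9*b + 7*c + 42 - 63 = -8*b^2 + b*(c - 59) + 7*c - 21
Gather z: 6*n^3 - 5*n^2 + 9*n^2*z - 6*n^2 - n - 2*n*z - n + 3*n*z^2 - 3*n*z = 6*n^3 - 11*n^2 + 3*n*z^2 - 2*n + z*(9*n^2 - 5*n)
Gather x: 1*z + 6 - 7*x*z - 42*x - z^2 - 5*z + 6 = x*(-7*z - 42) - z^2 - 4*z + 12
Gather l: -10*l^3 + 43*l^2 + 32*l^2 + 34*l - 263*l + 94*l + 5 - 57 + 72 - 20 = -10*l^3 + 75*l^2 - 135*l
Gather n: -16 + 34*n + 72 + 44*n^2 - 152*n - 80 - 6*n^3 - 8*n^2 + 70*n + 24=-6*n^3 + 36*n^2 - 48*n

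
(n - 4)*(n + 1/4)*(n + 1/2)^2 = n^4 - 11*n^3/4 - 9*n^2/2 - 31*n/16 - 1/4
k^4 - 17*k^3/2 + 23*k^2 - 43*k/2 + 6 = (k - 4)*(k - 3)*(k - 1)*(k - 1/2)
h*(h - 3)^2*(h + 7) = h^4 + h^3 - 33*h^2 + 63*h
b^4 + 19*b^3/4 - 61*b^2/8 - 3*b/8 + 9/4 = (b - 1)*(b - 3/4)*(b + 1/2)*(b + 6)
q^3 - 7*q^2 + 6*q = q*(q - 6)*(q - 1)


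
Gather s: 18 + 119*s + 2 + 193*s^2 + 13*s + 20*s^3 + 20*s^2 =20*s^3 + 213*s^2 + 132*s + 20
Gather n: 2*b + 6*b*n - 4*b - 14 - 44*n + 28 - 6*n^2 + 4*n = -2*b - 6*n^2 + n*(6*b - 40) + 14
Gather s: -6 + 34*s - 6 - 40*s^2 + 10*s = -40*s^2 + 44*s - 12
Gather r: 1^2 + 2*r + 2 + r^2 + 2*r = r^2 + 4*r + 3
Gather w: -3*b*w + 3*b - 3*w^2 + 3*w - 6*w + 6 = 3*b - 3*w^2 + w*(-3*b - 3) + 6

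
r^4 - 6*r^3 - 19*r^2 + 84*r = r*(r - 7)*(r - 3)*(r + 4)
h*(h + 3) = h^2 + 3*h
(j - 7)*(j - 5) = j^2 - 12*j + 35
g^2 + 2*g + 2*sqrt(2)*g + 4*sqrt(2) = (g + 2)*(g + 2*sqrt(2))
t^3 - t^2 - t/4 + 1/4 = (t - 1)*(t - 1/2)*(t + 1/2)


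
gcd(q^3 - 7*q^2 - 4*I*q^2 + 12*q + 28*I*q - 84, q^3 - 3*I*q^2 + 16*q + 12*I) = q^2 - 4*I*q + 12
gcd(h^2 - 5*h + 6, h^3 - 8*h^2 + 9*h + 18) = h - 3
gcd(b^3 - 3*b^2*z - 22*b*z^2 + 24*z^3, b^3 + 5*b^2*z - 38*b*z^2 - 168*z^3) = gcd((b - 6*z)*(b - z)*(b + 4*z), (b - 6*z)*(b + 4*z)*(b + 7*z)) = -b^2 + 2*b*z + 24*z^2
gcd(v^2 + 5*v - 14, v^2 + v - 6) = v - 2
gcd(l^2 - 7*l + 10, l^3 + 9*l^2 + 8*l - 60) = l - 2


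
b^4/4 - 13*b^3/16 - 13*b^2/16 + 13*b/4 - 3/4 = (b/4 + 1/2)*(b - 3)*(b - 2)*(b - 1/4)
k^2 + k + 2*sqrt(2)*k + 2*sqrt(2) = (k + 1)*(k + 2*sqrt(2))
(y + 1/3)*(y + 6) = y^2 + 19*y/3 + 2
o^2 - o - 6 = (o - 3)*(o + 2)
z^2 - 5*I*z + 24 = (z - 8*I)*(z + 3*I)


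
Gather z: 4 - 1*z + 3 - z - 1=6 - 2*z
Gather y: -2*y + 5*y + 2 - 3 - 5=3*y - 6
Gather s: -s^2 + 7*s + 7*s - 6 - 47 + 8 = -s^2 + 14*s - 45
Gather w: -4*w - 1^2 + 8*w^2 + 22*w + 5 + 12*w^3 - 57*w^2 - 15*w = 12*w^3 - 49*w^2 + 3*w + 4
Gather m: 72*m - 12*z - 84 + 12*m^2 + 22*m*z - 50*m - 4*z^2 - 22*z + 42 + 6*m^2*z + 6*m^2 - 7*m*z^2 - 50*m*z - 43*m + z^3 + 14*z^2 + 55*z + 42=m^2*(6*z + 18) + m*(-7*z^2 - 28*z - 21) + z^3 + 10*z^2 + 21*z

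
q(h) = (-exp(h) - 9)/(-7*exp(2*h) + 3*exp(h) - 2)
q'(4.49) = -0.00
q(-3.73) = 4.67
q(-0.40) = 3.09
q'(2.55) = -0.03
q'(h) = (-exp(h) - 9)*(14*exp(2*h) - 3*exp(h))/(-7*exp(2*h) + 3*exp(h) - 2)^2 - exp(h)/(-7*exp(2*h) + 3*exp(h) - 2)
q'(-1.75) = 0.42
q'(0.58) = -1.08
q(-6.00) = 4.52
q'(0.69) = -0.88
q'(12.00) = 0.00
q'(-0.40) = -4.00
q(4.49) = 0.00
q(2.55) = 0.02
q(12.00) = 0.00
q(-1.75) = 5.43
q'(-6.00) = 0.02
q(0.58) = 0.57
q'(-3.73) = 0.17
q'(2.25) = -0.05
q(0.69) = 0.46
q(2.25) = 0.03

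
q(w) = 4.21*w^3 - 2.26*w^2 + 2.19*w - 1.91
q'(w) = 12.63*w^2 - 4.52*w + 2.19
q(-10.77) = -5546.96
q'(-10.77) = 1515.86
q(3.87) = 216.73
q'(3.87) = 173.86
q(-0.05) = -2.03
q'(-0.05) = 2.45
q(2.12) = 32.69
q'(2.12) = 49.37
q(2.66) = 67.16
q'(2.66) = 79.53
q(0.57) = -0.62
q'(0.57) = 3.72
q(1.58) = 12.51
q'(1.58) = 26.58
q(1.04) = 2.66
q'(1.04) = 11.15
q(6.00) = 839.23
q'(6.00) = 429.75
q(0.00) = -1.91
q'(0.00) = 2.19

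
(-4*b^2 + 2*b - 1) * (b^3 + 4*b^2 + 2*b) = -4*b^5 - 14*b^4 - b^3 - 2*b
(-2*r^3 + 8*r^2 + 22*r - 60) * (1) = -2*r^3 + 8*r^2 + 22*r - 60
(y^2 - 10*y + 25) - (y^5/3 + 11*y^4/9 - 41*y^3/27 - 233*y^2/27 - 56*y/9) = -y^5/3 - 11*y^4/9 + 41*y^3/27 + 260*y^2/27 - 34*y/9 + 25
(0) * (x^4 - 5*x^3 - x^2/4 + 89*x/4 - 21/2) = 0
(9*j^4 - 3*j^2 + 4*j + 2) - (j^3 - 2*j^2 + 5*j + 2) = 9*j^4 - j^3 - j^2 - j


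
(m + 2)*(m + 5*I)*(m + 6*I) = m^3 + 2*m^2 + 11*I*m^2 - 30*m + 22*I*m - 60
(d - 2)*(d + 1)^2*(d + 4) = d^4 + 4*d^3 - 3*d^2 - 14*d - 8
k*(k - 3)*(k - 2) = k^3 - 5*k^2 + 6*k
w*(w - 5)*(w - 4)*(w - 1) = w^4 - 10*w^3 + 29*w^2 - 20*w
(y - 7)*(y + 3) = y^2 - 4*y - 21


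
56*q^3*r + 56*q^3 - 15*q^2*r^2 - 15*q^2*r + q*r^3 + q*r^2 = (-8*q + r)*(-7*q + r)*(q*r + q)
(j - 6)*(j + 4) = j^2 - 2*j - 24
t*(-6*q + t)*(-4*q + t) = 24*q^2*t - 10*q*t^2 + t^3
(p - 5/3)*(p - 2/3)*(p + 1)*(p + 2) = p^4 + 2*p^3/3 - 35*p^2/9 - 4*p/3 + 20/9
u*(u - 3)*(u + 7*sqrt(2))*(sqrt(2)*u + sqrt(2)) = sqrt(2)*u^4 - 2*sqrt(2)*u^3 + 14*u^3 - 28*u^2 - 3*sqrt(2)*u^2 - 42*u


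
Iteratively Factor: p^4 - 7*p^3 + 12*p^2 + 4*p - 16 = (p - 4)*(p^3 - 3*p^2 + 4) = (p - 4)*(p - 2)*(p^2 - p - 2) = (p - 4)*(p - 2)^2*(p + 1)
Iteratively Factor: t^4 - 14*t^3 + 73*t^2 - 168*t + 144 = (t - 4)*(t^3 - 10*t^2 + 33*t - 36) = (t - 4)*(t - 3)*(t^2 - 7*t + 12) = (t - 4)*(t - 3)^2*(t - 4)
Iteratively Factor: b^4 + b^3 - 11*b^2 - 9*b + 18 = (b + 3)*(b^3 - 2*b^2 - 5*b + 6) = (b + 2)*(b + 3)*(b^2 - 4*b + 3) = (b - 1)*(b + 2)*(b + 3)*(b - 3)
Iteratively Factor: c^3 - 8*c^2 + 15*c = (c - 3)*(c^2 - 5*c) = (c - 5)*(c - 3)*(c)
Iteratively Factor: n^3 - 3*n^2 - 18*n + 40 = (n - 5)*(n^2 + 2*n - 8) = (n - 5)*(n + 4)*(n - 2)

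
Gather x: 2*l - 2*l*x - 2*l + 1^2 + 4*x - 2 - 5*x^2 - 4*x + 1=-2*l*x - 5*x^2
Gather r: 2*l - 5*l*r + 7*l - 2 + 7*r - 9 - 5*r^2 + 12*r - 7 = 9*l - 5*r^2 + r*(19 - 5*l) - 18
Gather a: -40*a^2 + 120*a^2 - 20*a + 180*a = 80*a^2 + 160*a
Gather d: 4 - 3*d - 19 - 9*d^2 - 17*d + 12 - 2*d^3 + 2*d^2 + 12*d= -2*d^3 - 7*d^2 - 8*d - 3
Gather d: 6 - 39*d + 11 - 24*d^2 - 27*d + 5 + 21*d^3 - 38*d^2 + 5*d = 21*d^3 - 62*d^2 - 61*d + 22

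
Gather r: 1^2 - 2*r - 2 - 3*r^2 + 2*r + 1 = -3*r^2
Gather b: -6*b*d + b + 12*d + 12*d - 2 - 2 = b*(1 - 6*d) + 24*d - 4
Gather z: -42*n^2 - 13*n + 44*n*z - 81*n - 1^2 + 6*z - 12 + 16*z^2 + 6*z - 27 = -42*n^2 - 94*n + 16*z^2 + z*(44*n + 12) - 40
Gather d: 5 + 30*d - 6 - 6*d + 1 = 24*d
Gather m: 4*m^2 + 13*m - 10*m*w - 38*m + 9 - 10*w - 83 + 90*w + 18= 4*m^2 + m*(-10*w - 25) + 80*w - 56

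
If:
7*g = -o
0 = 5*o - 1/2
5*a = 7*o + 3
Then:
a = 37/50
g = -1/70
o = 1/10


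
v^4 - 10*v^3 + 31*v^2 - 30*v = v*(v - 5)*(v - 3)*(v - 2)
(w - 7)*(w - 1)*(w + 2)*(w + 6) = w^4 - 45*w^2 - 40*w + 84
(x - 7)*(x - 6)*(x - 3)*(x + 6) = x^4 - 10*x^3 - 15*x^2 + 360*x - 756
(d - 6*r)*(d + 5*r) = d^2 - d*r - 30*r^2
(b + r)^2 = b^2 + 2*b*r + r^2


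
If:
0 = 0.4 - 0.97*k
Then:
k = 0.41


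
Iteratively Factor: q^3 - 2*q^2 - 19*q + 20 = (q + 4)*(q^2 - 6*q + 5) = (q - 1)*(q + 4)*(q - 5)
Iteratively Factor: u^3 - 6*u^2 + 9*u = (u - 3)*(u^2 - 3*u) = (u - 3)^2*(u)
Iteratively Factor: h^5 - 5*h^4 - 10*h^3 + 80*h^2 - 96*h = (h - 3)*(h^4 - 2*h^3 - 16*h^2 + 32*h) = h*(h - 3)*(h^3 - 2*h^2 - 16*h + 32) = h*(h - 3)*(h - 2)*(h^2 - 16) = h*(h - 4)*(h - 3)*(h - 2)*(h + 4)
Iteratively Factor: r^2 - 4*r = (r)*(r - 4)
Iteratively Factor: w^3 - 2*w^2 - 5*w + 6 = (w - 1)*(w^2 - w - 6) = (w - 1)*(w + 2)*(w - 3)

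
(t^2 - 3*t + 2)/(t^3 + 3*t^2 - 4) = (t - 2)/(t^2 + 4*t + 4)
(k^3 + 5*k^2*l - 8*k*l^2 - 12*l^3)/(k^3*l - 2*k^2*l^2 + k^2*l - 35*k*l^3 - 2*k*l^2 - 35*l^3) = (-k^3 - 5*k^2*l + 8*k*l^2 + 12*l^3)/(l*(-k^3 + 2*k^2*l - k^2 + 35*k*l^2 + 2*k*l + 35*l^2))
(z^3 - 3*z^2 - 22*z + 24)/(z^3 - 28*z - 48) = (z - 1)/(z + 2)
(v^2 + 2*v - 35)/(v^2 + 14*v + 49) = (v - 5)/(v + 7)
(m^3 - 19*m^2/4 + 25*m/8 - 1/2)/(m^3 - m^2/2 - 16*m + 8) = (m - 1/4)/(m + 4)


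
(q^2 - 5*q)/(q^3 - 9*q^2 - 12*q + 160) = q/(q^2 - 4*q - 32)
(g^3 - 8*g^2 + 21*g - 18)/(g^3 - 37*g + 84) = (g^2 - 5*g + 6)/(g^2 + 3*g - 28)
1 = 1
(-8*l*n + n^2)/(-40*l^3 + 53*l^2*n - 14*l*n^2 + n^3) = n/(5*l^2 - 6*l*n + n^2)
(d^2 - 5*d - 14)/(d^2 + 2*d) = (d - 7)/d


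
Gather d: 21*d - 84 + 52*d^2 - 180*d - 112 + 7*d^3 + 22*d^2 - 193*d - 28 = 7*d^3 + 74*d^2 - 352*d - 224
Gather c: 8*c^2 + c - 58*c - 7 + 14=8*c^2 - 57*c + 7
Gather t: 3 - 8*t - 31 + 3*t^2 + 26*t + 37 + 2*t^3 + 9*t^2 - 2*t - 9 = 2*t^3 + 12*t^2 + 16*t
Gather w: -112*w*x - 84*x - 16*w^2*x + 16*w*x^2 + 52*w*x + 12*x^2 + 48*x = -16*w^2*x + w*(16*x^2 - 60*x) + 12*x^2 - 36*x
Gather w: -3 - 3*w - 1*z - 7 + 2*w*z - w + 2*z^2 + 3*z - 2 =w*(2*z - 4) + 2*z^2 + 2*z - 12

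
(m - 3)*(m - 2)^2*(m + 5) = m^4 - 2*m^3 - 19*m^2 + 68*m - 60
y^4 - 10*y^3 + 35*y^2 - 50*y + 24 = (y - 4)*(y - 3)*(y - 2)*(y - 1)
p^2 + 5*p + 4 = (p + 1)*(p + 4)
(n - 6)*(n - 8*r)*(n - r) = n^3 - 9*n^2*r - 6*n^2 + 8*n*r^2 + 54*n*r - 48*r^2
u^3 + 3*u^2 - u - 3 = (u - 1)*(u + 1)*(u + 3)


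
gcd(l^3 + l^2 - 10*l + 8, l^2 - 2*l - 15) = 1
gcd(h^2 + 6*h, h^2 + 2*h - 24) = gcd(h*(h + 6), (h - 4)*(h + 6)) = h + 6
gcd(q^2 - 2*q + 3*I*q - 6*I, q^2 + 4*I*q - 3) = q + 3*I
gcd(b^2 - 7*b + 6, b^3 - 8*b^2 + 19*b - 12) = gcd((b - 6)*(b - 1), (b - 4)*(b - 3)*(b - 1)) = b - 1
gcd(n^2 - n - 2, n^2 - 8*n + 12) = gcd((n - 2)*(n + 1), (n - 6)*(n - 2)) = n - 2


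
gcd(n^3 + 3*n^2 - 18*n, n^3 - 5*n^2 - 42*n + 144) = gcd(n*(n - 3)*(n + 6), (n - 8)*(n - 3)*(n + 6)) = n^2 + 3*n - 18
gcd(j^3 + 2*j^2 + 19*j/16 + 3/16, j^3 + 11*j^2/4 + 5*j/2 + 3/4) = j^2 + 7*j/4 + 3/4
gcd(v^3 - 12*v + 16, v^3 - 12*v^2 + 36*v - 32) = v^2 - 4*v + 4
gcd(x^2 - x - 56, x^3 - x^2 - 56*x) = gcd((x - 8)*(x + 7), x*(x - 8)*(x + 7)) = x^2 - x - 56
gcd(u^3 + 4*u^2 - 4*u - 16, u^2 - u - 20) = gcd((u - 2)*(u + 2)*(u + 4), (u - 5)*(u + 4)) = u + 4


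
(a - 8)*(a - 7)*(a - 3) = a^3 - 18*a^2 + 101*a - 168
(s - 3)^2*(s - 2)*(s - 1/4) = s^4 - 33*s^3/4 + 23*s^2 - 93*s/4 + 9/2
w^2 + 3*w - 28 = (w - 4)*(w + 7)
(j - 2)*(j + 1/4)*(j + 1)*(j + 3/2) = j^4 + 3*j^3/4 - 27*j^2/8 - 31*j/8 - 3/4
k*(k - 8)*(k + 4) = k^3 - 4*k^2 - 32*k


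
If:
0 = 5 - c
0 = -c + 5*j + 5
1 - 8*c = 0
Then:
No Solution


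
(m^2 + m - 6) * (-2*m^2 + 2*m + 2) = -2*m^4 + 16*m^2 - 10*m - 12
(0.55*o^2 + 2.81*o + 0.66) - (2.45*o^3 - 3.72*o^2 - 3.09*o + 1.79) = -2.45*o^3 + 4.27*o^2 + 5.9*o - 1.13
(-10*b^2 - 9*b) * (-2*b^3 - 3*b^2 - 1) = 20*b^5 + 48*b^4 + 27*b^3 + 10*b^2 + 9*b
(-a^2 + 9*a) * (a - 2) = -a^3 + 11*a^2 - 18*a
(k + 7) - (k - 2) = 9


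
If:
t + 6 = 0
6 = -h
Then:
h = -6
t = -6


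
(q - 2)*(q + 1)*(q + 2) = q^3 + q^2 - 4*q - 4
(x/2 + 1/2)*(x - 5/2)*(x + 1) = x^3/2 - x^2/4 - 2*x - 5/4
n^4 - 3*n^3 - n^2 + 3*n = n*(n - 3)*(n - 1)*(n + 1)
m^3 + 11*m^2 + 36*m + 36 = (m + 2)*(m + 3)*(m + 6)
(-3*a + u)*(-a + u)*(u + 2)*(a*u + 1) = 3*a^3*u^2 + 6*a^3*u - 4*a^2*u^3 - 8*a^2*u^2 + 3*a^2*u + 6*a^2 + a*u^4 + 2*a*u^3 - 4*a*u^2 - 8*a*u + u^3 + 2*u^2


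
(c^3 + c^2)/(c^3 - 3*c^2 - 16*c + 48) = c^2*(c + 1)/(c^3 - 3*c^2 - 16*c + 48)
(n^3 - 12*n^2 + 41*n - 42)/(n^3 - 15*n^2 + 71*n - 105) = (n - 2)/(n - 5)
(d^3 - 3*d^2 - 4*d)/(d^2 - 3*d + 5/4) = 4*d*(d^2 - 3*d - 4)/(4*d^2 - 12*d + 5)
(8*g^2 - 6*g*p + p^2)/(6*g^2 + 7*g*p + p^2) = (8*g^2 - 6*g*p + p^2)/(6*g^2 + 7*g*p + p^2)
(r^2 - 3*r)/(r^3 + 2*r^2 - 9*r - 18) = r/(r^2 + 5*r + 6)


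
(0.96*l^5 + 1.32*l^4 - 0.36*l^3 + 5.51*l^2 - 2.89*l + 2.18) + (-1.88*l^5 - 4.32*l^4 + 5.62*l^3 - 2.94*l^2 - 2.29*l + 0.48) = -0.92*l^5 - 3.0*l^4 + 5.26*l^3 + 2.57*l^2 - 5.18*l + 2.66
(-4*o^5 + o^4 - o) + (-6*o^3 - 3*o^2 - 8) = -4*o^5 + o^4 - 6*o^3 - 3*o^2 - o - 8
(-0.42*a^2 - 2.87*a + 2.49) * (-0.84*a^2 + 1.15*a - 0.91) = 0.3528*a^4 + 1.9278*a^3 - 5.0099*a^2 + 5.4752*a - 2.2659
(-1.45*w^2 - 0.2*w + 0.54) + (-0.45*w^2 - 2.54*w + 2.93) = -1.9*w^2 - 2.74*w + 3.47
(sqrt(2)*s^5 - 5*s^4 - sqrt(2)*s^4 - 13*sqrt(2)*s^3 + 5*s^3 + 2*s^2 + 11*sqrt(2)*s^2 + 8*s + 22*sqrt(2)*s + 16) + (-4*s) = sqrt(2)*s^5 - 5*s^4 - sqrt(2)*s^4 - 13*sqrt(2)*s^3 + 5*s^3 + 2*s^2 + 11*sqrt(2)*s^2 + 4*s + 22*sqrt(2)*s + 16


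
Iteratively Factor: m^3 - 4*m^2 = (m - 4)*(m^2) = m*(m - 4)*(m)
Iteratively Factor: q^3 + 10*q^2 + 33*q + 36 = (q + 4)*(q^2 + 6*q + 9) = (q + 3)*(q + 4)*(q + 3)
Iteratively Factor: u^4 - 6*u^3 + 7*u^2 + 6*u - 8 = (u - 1)*(u^3 - 5*u^2 + 2*u + 8) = (u - 4)*(u - 1)*(u^2 - u - 2) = (u - 4)*(u - 2)*(u - 1)*(u + 1)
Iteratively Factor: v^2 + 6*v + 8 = (v + 4)*(v + 2)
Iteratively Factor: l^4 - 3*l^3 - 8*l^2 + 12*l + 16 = (l - 4)*(l^3 + l^2 - 4*l - 4) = (l - 4)*(l + 2)*(l^2 - l - 2) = (l - 4)*(l + 1)*(l + 2)*(l - 2)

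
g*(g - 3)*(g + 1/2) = g^3 - 5*g^2/2 - 3*g/2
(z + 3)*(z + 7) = z^2 + 10*z + 21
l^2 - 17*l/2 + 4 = (l - 8)*(l - 1/2)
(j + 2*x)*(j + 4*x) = j^2 + 6*j*x + 8*x^2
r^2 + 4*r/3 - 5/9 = (r - 1/3)*(r + 5/3)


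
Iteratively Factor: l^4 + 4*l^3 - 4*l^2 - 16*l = (l - 2)*(l^3 + 6*l^2 + 8*l) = l*(l - 2)*(l^2 + 6*l + 8) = l*(l - 2)*(l + 4)*(l + 2)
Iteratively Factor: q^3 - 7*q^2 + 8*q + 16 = (q - 4)*(q^2 - 3*q - 4) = (q - 4)^2*(q + 1)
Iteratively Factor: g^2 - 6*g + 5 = (g - 1)*(g - 5)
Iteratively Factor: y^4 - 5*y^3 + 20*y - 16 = (y + 2)*(y^3 - 7*y^2 + 14*y - 8) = (y - 2)*(y + 2)*(y^2 - 5*y + 4) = (y - 2)*(y - 1)*(y + 2)*(y - 4)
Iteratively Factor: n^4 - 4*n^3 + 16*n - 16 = (n - 2)*(n^3 - 2*n^2 - 4*n + 8) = (n - 2)*(n + 2)*(n^2 - 4*n + 4) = (n - 2)^2*(n + 2)*(n - 2)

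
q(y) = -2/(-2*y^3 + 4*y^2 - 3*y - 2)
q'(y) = -2*(6*y^2 - 8*y + 3)/(-2*y^3 + 4*y^2 - 3*y - 2)^2 = 2*(-6*y^2 + 8*y - 3)/(2*y^3 - 4*y^2 + 3*y + 2)^2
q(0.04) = 0.95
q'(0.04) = -1.20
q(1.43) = 0.51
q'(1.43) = -0.49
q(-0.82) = -0.47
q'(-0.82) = -1.50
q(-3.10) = -0.02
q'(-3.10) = -0.02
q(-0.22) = 1.78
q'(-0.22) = -7.98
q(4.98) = 0.01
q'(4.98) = -0.01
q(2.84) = 0.08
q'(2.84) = -0.10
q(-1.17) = -0.20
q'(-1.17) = -0.40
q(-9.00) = 0.00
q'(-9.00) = 0.00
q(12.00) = 0.00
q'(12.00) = 0.00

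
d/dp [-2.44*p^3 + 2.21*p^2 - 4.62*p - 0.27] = -7.32*p^2 + 4.42*p - 4.62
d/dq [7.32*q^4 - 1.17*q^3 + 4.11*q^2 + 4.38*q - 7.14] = 29.28*q^3 - 3.51*q^2 + 8.22*q + 4.38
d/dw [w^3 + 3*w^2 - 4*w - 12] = 3*w^2 + 6*w - 4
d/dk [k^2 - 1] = 2*k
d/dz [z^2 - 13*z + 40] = 2*z - 13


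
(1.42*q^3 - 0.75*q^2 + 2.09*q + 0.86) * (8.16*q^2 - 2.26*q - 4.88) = 11.5872*q^5 - 9.3292*q^4 + 11.8198*q^3 + 5.9542*q^2 - 12.1428*q - 4.1968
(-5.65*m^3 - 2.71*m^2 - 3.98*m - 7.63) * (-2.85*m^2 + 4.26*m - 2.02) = 16.1025*m^5 - 16.3455*m^4 + 11.2114*m^3 + 10.2649*m^2 - 24.4642*m + 15.4126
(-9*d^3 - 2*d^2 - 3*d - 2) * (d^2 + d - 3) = -9*d^5 - 11*d^4 + 22*d^3 + d^2 + 7*d + 6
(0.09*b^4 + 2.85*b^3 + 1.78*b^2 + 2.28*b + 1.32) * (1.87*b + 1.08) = 0.1683*b^5 + 5.4267*b^4 + 6.4066*b^3 + 6.186*b^2 + 4.9308*b + 1.4256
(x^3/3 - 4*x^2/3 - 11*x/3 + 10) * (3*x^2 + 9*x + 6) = x^5 - x^4 - 21*x^3 - 11*x^2 + 68*x + 60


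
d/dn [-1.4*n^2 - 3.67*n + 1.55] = -2.8*n - 3.67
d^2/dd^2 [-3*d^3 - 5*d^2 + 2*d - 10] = -18*d - 10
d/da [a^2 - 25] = 2*a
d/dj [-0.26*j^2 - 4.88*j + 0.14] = -0.52*j - 4.88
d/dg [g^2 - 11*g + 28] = 2*g - 11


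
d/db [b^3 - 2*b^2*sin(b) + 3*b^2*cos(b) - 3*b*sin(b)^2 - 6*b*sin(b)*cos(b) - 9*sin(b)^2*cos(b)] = -3*b^2*sin(b) - 2*b^2*cos(b) + 3*b^2 - 4*b*sin(b) - 3*b*sin(2*b) + 6*b*cos(b) - 6*b*cos(2*b) + 9*sin(b)/4 - 3*sin(2*b) - 27*sin(3*b)/4 + 3*cos(2*b)/2 - 3/2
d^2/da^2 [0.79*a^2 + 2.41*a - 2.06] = 1.58000000000000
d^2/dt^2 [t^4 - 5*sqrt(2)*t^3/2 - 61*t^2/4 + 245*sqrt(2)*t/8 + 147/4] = 12*t^2 - 15*sqrt(2)*t - 61/2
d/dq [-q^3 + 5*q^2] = q*(10 - 3*q)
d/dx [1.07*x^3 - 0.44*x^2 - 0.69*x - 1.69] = 3.21*x^2 - 0.88*x - 0.69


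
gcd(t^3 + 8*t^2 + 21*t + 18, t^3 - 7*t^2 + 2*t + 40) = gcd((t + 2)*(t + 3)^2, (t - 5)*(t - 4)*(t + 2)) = t + 2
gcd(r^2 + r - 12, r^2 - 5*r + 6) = r - 3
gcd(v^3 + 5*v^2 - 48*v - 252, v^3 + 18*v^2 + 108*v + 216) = v^2 + 12*v + 36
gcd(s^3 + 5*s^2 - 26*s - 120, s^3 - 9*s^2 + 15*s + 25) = s - 5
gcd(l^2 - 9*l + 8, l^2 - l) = l - 1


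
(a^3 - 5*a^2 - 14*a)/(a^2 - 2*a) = (a^2 - 5*a - 14)/(a - 2)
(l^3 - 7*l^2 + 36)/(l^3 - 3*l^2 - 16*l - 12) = (l - 3)/(l + 1)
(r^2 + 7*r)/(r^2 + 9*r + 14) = r/(r + 2)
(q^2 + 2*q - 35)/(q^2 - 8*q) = (q^2 + 2*q - 35)/(q*(q - 8))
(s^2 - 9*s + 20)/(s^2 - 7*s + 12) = (s - 5)/(s - 3)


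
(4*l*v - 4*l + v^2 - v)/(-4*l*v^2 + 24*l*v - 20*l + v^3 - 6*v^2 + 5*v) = (4*l + v)/(-4*l*v + 20*l + v^2 - 5*v)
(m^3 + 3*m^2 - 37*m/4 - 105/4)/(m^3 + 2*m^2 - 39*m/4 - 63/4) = (2*m + 5)/(2*m + 3)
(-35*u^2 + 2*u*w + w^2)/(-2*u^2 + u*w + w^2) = (-35*u^2 + 2*u*w + w^2)/(-2*u^2 + u*w + w^2)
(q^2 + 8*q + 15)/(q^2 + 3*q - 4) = (q^2 + 8*q + 15)/(q^2 + 3*q - 4)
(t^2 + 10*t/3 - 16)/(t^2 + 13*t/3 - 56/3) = (t + 6)/(t + 7)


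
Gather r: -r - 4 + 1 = -r - 3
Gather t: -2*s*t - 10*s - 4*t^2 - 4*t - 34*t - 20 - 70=-10*s - 4*t^2 + t*(-2*s - 38) - 90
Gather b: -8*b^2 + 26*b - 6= -8*b^2 + 26*b - 6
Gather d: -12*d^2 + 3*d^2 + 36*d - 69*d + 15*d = -9*d^2 - 18*d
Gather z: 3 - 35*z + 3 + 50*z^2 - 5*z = 50*z^2 - 40*z + 6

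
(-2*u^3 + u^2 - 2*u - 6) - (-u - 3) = -2*u^3 + u^2 - u - 3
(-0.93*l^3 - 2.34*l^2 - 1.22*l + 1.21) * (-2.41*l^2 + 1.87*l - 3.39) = 2.2413*l^5 + 3.9003*l^4 + 1.7171*l^3 + 2.7351*l^2 + 6.3985*l - 4.1019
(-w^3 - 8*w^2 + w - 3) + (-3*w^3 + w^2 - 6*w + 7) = -4*w^3 - 7*w^2 - 5*w + 4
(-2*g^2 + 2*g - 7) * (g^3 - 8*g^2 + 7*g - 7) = -2*g^5 + 18*g^4 - 37*g^3 + 84*g^2 - 63*g + 49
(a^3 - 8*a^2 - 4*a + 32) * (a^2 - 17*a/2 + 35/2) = a^5 - 33*a^4/2 + 163*a^3/2 - 74*a^2 - 342*a + 560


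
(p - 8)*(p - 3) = p^2 - 11*p + 24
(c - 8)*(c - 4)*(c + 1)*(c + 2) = c^4 - 9*c^3 - 2*c^2 + 72*c + 64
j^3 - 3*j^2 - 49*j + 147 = (j - 7)*(j - 3)*(j + 7)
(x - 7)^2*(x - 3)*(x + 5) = x^4 - 12*x^3 + 6*x^2 + 308*x - 735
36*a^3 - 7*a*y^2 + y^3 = (-6*a + y)*(-3*a + y)*(2*a + y)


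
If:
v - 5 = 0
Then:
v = 5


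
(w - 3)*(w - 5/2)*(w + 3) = w^3 - 5*w^2/2 - 9*w + 45/2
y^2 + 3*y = y*(y + 3)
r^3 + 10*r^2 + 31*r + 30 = (r + 2)*(r + 3)*(r + 5)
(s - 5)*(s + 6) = s^2 + s - 30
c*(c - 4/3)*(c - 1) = c^3 - 7*c^2/3 + 4*c/3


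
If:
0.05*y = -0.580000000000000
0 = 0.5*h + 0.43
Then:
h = -0.86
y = -11.60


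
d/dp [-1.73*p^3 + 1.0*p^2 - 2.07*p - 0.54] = -5.19*p^2 + 2.0*p - 2.07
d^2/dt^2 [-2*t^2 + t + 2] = -4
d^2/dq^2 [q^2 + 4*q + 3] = 2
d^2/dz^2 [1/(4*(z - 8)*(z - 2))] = ((z - 8)^2 + (z - 8)*(z - 2) + (z - 2)^2)/(2*(z - 8)^3*(z - 2)^3)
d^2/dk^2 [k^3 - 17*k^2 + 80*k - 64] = 6*k - 34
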